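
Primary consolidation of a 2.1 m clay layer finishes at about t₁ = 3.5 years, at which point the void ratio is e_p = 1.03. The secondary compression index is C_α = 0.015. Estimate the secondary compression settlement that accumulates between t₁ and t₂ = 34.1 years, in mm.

Secondary compression: S_s = C_α·H/(1+e_p)·log₁₀(t₂/t₁)
S_s = 0.015×2.1/(1+1.03)×log₁₀(34.1/3.5)
    = 0.01552 × 0.9887 = 0.01534 m

S_s ≈ 15.3 mm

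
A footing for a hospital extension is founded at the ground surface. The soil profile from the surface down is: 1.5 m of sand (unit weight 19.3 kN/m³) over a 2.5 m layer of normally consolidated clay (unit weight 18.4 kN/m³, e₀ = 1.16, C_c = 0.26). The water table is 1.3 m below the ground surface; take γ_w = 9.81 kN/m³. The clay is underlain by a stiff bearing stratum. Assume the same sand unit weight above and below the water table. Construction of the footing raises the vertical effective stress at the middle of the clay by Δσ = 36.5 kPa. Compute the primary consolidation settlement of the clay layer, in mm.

Mid-depth of clay below the ground surface: z = 1.5 + 2.5/2 = 2.75 m.
Total vertical stress at mid-clay: σ_v = 19.3×1.5 + 18.4×1.25 = 51.95 kPa.
Pore pressure: u = 9.81×(2.75 − 1.3) = 14.225 kPa.
Initial effective stress: σ'_0 = σ_v − u = 51.95 − 14.225 = 37.725 kPa.
Final effective stress: σ'_f = σ'_0 + Δσ = 37.725 + 36.5 = 74.225 kPa.
Normally consolidated clay, so the full stress increment lies on the virgin compression line:
S_c = C_c·H/(1+e₀)·log₁₀(σ'_f/σ'_0) = 0.26×2.5/(1+1.16)×log₁₀(74.225/37.725)
    = 0.30093 × 0.29392 = 0.08845 m

S_c ≈ 88.4 mm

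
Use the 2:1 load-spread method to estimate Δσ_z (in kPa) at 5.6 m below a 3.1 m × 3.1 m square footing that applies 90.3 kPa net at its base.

By the 2:1 method the load spreads at 1 horizontal : 2 vertical, so at depth z the loaded area has grown by z in each plan dimension:
Δσ = qBL/((B+z)(L+z)) = 90.3×3.1×3.1/((3.1+5.6)(3.1+5.6)) = 11.465 kPa

Δσ_z ≈ 11.5 kPa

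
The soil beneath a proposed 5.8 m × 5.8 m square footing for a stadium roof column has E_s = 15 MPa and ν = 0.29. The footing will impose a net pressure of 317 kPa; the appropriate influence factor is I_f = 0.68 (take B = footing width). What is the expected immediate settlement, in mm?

Immediate (elastic) settlement: S_e = q·B·(1−ν²)/E_s · I_f.
E_s = 15 MPa = 15000 kPa.
S_e = 317 × 5.8 × (1 − 0.29²) / 15000 × 0.68
    = 317 × 5.8 × 0.9159 / 15000 × 0.68
    = 0.07634 m = 76.34 mm

S_e ≈ 76.3 mm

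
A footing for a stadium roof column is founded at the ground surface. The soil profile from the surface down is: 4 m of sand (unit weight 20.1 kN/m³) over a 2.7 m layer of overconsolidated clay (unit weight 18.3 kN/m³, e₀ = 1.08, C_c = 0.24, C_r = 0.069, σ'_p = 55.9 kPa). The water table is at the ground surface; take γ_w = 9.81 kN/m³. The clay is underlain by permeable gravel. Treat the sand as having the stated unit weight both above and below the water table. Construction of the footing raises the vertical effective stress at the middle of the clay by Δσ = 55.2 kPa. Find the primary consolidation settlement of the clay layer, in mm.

Mid-depth of clay below the ground surface: z = 4 + 2.7/2 = 5.35 m.
Total vertical stress at mid-clay: σ_v = 20.1×4 + 18.3×1.35 = 105.11 kPa.
Pore pressure: u = 9.81×(5.35 − 0) = 52.483 kPa.
Initial effective stress: σ'_0 = σ_v − u = 105.11 − 52.483 = 52.627 kPa.
Final effective stress: σ'_f = 52.627 + 55.2 = 107.83 kPa.
σ'_f = 107.83 > σ'_p = 55.9 kPa, so the stress path crosses the preconsolidation pressure — recompression up to σ'_p, then virgin compression beyond:
S_c = H/(1+e₀)·[C_r·log₁₀(σ'_p/σ'_0) + C_c·log₁₀(σ'_f/σ'_p)]
    = 2.7/2.08 × [0.069×log₁₀(55.9/52.627) + 0.24×log₁₀(107.83/55.9)]
    = 1.2981 × [0.001808 + 0.068479] = 0.09124 m

S_c ≈ 91.2 mm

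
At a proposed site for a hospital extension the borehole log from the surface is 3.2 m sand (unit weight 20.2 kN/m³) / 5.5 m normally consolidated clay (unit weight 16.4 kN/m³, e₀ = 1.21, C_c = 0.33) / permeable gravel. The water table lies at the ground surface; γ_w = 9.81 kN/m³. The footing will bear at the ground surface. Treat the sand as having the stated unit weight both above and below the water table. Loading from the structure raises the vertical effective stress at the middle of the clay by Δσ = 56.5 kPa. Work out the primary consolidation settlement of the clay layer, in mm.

Mid-depth of clay below the ground surface: z = 3.2 + 5.5/2 = 5.95 m.
Total vertical stress at mid-clay: σ_v = 20.2×3.2 + 16.4×2.75 = 109.74 kPa.
Pore pressure: u = 9.81×(5.95 − 0) = 58.37 kPa.
Initial effective stress: σ'_0 = σ_v − u = 109.74 − 58.37 = 51.37 kPa.
Final effective stress: σ'_f = σ'_0 + Δσ = 51.37 + 56.5 = 107.87 kPa.
Normally consolidated clay, so the full stress increment lies on the virgin compression line:
S_c = C_c·H/(1+e₀)·log₁₀(σ'_f/σ'_0) = 0.33×5.5/(1+1.21)×log₁₀(107.87/51.37)
    = 0.82127 × 0.32219 = 0.2646 m

S_c ≈ 265 mm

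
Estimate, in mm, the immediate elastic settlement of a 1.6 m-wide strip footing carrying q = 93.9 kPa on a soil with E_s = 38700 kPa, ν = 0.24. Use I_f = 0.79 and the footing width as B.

Immediate (elastic) settlement: S_e = q·B·(1−ν²)/E_s · I_f.
S_e = 93.9 × 1.6 × (1 − 0.24²) / 38700 × 0.79
    = 93.9 × 1.6 × 0.9424 / 38700 × 0.79
    = 0.00289 m = 2.89 mm

S_e ≈ 2.89 mm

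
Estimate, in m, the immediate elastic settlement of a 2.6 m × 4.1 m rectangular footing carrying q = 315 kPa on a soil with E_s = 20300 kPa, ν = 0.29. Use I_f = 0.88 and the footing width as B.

S_e ≈ 0.0325 m

Immediate (elastic) settlement: S_e = q·B·(1−ν²)/E_s · I_f.
S_e = 315 × 2.6 × (1 − 0.29²) / 20300 × 0.88
    = 315 × 2.6 × 0.9159 / 20300 × 0.88
    = 0.03252 m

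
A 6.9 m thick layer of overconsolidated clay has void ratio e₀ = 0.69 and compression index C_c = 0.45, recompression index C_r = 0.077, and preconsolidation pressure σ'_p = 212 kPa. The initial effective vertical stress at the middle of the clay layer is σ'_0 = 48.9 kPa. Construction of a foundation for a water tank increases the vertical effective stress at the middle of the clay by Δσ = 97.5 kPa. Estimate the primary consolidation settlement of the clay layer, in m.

S_c ≈ 0.15 m

Final effective stress: σ'_f = 48.9 + 97.5 = 146.4 kPa.
σ'_f = 146.4 ≤ σ'_p = 212 kPa, so the clay remains overconsolidated and only the recompression index applies:
S_c = C_r·H/(1+e₀)·log₁₀(σ'_f/σ'_0) = 0.077×6.9/1.69×log₁₀(146.4/48.9)
    = 0.31438 × 0.47623 = 0.1497 m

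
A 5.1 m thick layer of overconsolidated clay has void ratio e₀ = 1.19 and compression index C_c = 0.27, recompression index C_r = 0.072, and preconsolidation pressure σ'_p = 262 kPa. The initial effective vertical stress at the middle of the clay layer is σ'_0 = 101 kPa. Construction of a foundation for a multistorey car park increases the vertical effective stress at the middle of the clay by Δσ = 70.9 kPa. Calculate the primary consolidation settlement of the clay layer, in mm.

S_c ≈ 38.7 mm

Final effective stress: σ'_f = 101 + 70.9 = 171.9 kPa.
σ'_f = 171.9 ≤ σ'_p = 262 kPa, so the clay remains overconsolidated and only the recompression index applies:
S_c = C_r·H/(1+e₀)·log₁₀(σ'_f/σ'_0) = 0.072×5.1/2.19×log₁₀(171.9/101)
    = 0.16767 × 0.23095 = 0.03872 m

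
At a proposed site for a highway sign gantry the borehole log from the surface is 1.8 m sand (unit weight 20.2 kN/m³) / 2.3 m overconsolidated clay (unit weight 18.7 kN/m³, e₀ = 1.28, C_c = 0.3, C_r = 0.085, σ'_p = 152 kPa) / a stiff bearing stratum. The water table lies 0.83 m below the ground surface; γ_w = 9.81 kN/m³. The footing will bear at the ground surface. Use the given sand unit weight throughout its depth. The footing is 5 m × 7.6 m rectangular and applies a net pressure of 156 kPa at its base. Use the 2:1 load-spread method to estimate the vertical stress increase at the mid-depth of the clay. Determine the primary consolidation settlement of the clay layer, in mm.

S_c ≈ 39.7 mm

Mid-depth of clay below the ground surface: z = 1.8 + 2.3/2 = 2.95 m.
Total vertical stress at mid-clay: σ_v = 20.2×1.8 + 18.7×1.15 = 57.865 kPa.
Pore pressure: u = 9.81×(2.95 − 0.83) = 20.797 kPa.
Initial effective stress: σ'_0 = σ_v − u = 57.865 − 20.797 = 37.068 kPa.
Stress increase at mid-clay by the 2:1 spreading method:
Δσ = qBL/((B+z)(L+z)) = 156×5×7.6/((5+2.95)(7.6+2.95)) = 70.679 kPa
Final effective stress: σ'_f = 37.068 + 70.679 = 107.75 kPa.
σ'_f = 107.75 ≤ σ'_p = 152 kPa, so the clay remains overconsolidated and only the recompression index applies:
S_c = C_r·H/(1+e₀)·log₁₀(σ'_f/σ'_0) = 0.085×2.3/2.28×log₁₀(107.75/37.068)
    = 0.085748 × 0.46342 = 0.03974 m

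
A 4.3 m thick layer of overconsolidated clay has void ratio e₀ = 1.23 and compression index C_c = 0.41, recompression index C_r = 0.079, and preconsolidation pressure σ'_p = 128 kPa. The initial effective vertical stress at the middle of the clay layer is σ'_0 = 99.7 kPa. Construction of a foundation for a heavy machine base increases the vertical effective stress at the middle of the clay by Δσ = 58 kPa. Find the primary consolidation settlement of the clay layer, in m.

Final effective stress: σ'_f = 99.7 + 58 = 157.7 kPa.
σ'_f = 157.7 > σ'_p = 128 kPa, so the stress path crosses the preconsolidation pressure — recompression up to σ'_p, then virgin compression beyond:
S_c = H/(1+e₀)·[C_r·log₁₀(σ'_p/σ'_0) + C_c·log₁₀(σ'_f/σ'_p)]
    = 4.3/2.23 × [0.079×log₁₀(128/99.7) + 0.41×log₁₀(157.7/128)]
    = 1.9283 × [0.0085727 + 0.037155] = 0.08818 m

S_c ≈ 0.0882 m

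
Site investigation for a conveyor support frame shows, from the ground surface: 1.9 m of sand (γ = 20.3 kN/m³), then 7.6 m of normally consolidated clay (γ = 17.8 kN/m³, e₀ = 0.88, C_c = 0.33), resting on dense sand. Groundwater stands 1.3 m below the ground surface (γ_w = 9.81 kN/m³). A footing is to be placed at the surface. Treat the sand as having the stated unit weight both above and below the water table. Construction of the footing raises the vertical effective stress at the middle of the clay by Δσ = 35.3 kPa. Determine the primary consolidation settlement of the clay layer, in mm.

S_c ≈ 258 mm

Mid-depth of clay below the ground surface: z = 1.9 + 7.6/2 = 5.7 m.
Total vertical stress at mid-clay: σ_v = 20.3×1.9 + 17.8×3.8 = 106.21 kPa.
Pore pressure: u = 9.81×(5.7 − 1.3) = 43.164 kPa.
Initial effective stress: σ'_0 = σ_v − u = 106.21 − 43.164 = 63.046 kPa.
Final effective stress: σ'_f = σ'_0 + Δσ = 63.046 + 35.3 = 98.346 kPa.
Normally consolidated clay, so the full stress increment lies on the virgin compression line:
S_c = C_c·H/(1+e₀)·log₁₀(σ'_f/σ'_0) = 0.33×7.6/(1+0.88)×log₁₀(98.346/63.046)
    = 1.334 × 0.1931 = 0.2576 m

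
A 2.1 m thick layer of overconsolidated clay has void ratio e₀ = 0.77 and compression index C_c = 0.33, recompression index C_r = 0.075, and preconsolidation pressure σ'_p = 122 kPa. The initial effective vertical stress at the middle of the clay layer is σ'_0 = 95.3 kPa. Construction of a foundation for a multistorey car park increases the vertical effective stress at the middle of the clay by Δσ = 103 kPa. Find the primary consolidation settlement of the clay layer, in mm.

Final effective stress: σ'_f = 95.3 + 103 = 198.3 kPa.
σ'_f = 198.3 > σ'_p = 122 kPa, so the stress path crosses the preconsolidation pressure — recompression up to σ'_p, then virgin compression beyond:
S_c = H/(1+e₀)·[C_r·log₁₀(σ'_p/σ'_0) + C_c·log₁₀(σ'_f/σ'_p)]
    = 2.1/1.77 × [0.075×log₁₀(122/95.3) + 0.33×log₁₀(198.3/122)]
    = 1.1864 × [0.008045 + 0.069618] = 0.09214 m

S_c ≈ 92.1 mm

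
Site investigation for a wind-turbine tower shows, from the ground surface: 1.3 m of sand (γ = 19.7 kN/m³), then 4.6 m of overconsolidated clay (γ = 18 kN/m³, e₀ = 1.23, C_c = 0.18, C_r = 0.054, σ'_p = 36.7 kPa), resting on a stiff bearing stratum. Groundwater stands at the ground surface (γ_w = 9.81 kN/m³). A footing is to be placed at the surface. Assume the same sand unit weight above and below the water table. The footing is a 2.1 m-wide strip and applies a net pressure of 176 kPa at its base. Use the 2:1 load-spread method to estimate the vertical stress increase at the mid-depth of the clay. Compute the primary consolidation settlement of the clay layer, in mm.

Mid-depth of clay below the ground surface: z = 1.3 + 4.6/2 = 3.6 m.
Total vertical stress at mid-clay: σ_v = 19.7×1.3 + 18×2.3 = 67.01 kPa.
Pore pressure: u = 9.81×(3.6 − 0) = 35.316 kPa.
Initial effective stress: σ'_0 = σ_v − u = 67.01 − 35.316 = 31.694 kPa.
Stress increase at mid-clay by the 2:1 spreading method:
Δσ = qB/(B+z) = 176×2.1/(2.1+3.6) = 64.842 kPa
Final effective stress: σ'_f = 31.694 + 64.842 = 96.536 kPa.
σ'_f = 96.536 > σ'_p = 36.7 kPa, so the stress path crosses the preconsolidation pressure — recompression up to σ'_p, then virgin compression beyond:
S_c = H/(1+e₀)·[C_r·log₁₀(σ'_p/σ'_0) + C_c·log₁₀(σ'_f/σ'_p)]
    = 4.6/2.23 × [0.054×log₁₀(36.7/31.694) + 0.18×log₁₀(96.536/36.7)]
    = 2.0628 × [0.0034392 + 0.075604] = 0.1631 m

S_c ≈ 163 mm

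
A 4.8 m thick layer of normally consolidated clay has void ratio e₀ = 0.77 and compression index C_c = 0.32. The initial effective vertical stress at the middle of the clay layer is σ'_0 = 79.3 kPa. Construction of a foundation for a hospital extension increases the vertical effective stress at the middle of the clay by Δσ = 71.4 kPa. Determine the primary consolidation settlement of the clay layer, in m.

S_c ≈ 0.242 m

Final effective stress: σ'_f = σ'_0 + Δσ = 79.3 + 71.4 = 150.7 kPa.
Normally consolidated clay, so the full stress increment lies on the virgin compression line:
S_c = C_c·H/(1+e₀)·log₁₀(σ'_f/σ'_0) = 0.32×4.8/(1+0.77)×log₁₀(150.7/79.3)
    = 0.8678 × 0.27884 = 0.242 m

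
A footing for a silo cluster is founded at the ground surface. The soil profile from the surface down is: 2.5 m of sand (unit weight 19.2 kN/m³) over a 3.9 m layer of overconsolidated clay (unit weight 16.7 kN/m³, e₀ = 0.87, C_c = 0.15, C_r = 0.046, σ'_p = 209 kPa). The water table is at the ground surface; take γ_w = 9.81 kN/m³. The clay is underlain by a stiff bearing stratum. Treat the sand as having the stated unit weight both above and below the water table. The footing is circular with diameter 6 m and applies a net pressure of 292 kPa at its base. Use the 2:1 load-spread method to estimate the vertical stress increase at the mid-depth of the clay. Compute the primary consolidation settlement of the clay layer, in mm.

S_c ≈ 53.5 mm

Mid-depth of clay below the ground surface: z = 2.5 + 3.9/2 = 4.45 m.
Total vertical stress at mid-clay: σ_v = 19.2×2.5 + 16.7×1.95 = 80.565 kPa.
Pore pressure: u = 9.81×(4.45 − 0) = 43.655 kPa.
Initial effective stress: σ'_0 = σ_v − u = 80.565 − 43.655 = 36.91 kPa.
Stress increase at mid-clay by the 2:1 spreading method:
Δσ ≈ qD²/(D+z)² = 292×6²/(6+4.45)² = 96.262 kPa
Final effective stress: σ'_f = 36.91 + 96.262 = 133.17 kPa.
σ'_f = 133.17 ≤ σ'_p = 209 kPa, so the clay remains overconsolidated and only the recompression index applies:
S_c = C_r·H/(1+e₀)·log₁₀(σ'_f/σ'_0) = 0.046×3.9/1.87×log₁₀(133.17/36.91)
    = 0.095938 × 0.55726 = 0.05346 m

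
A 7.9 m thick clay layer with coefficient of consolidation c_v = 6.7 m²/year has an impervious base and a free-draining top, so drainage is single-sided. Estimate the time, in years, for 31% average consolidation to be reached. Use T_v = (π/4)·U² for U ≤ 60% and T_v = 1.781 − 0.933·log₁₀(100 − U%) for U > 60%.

t ≈ 0.703 years

Drainage path length: H_d = H = 7.9 m (single drainage).
U ≤ 60%: T_v = (π/4)·U² = (π/4)×0.31² = 0.075477.
t = T_v·H_d²/c_v = 0.075477×7.9²/6.7 = 0.7031 years.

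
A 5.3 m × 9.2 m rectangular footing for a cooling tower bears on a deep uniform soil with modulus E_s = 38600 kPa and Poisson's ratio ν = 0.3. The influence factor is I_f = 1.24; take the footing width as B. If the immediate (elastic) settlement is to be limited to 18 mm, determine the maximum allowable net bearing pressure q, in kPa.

q ≈ 116 kPa

S_e = q·B·(1−ν²)/E_s · I_f  ⇒  q = S_e·E_s / (B·(1−ν²)·I_f).
q = 0.018 × 38600 / (5.3 × 0.91 × 1.24) = 116.2 kPa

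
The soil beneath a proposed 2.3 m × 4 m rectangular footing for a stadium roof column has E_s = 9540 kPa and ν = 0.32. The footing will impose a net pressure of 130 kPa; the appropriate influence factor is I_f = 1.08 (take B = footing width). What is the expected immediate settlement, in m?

Immediate (elastic) settlement: S_e = q·B·(1−ν²)/E_s · I_f.
S_e = 130 × 2.3 × (1 − 0.32²) / 9540 × 1.08
    = 130 × 2.3 × 0.8976 / 9540 × 1.08
    = 0.03038 m

S_e ≈ 0.0304 m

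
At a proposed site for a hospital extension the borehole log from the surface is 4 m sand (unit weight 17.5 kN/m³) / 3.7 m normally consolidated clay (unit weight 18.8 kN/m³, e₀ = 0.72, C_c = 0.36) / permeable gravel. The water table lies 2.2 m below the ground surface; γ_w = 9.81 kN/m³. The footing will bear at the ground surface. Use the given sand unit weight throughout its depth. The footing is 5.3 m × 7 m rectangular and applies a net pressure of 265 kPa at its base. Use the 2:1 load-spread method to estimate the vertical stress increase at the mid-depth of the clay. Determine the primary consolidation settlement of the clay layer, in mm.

S_c ≈ 232 mm

Mid-depth of clay below the ground surface: z = 4 + 3.7/2 = 5.85 m.
Total vertical stress at mid-clay: σ_v = 17.5×4 + 18.8×1.85 = 104.78 kPa.
Pore pressure: u = 9.81×(5.85 − 2.2) = 35.806 kPa.
Initial effective stress: σ'_0 = σ_v − u = 104.78 − 35.806 = 68.974 kPa.
Stress increase at mid-clay by the 2:1 spreading method:
Δσ = qBL/((B+z)(L+z)) = 265×5.3×7/((5.3+5.85)(7+5.85)) = 68.619 kPa
Final effective stress: σ'_f = σ'_0 + Δσ = 68.974 + 68.619 = 137.59 kPa.
Normally consolidated clay, so the full stress increment lies on the virgin compression line:
S_c = C_c·H/(1+e₀)·log₁₀(σ'_f/σ'_0) = 0.36×3.7/(1+0.72)×log₁₀(137.59/68.974)
    = 0.77442 × 0.2999 = 0.2322 m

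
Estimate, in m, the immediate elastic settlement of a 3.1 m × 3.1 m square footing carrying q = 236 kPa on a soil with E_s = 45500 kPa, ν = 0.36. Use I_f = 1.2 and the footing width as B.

S_e ≈ 0.0168 m

Immediate (elastic) settlement: S_e = q·B·(1−ν²)/E_s · I_f.
S_e = 236 × 3.1 × (1 − 0.36²) / 45500 × 1.2
    = 236 × 3.1 × 0.8704 / 45500 × 1.2
    = 0.01679 m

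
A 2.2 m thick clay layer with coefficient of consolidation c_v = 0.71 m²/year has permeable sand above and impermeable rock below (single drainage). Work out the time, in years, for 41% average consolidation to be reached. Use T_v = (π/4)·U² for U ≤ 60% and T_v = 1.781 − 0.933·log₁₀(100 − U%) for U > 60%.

t ≈ 0.9 years

Drainage path length: H_d = H = 2.2 m (single drainage).
U ≤ 60%: T_v = (π/4)·U² = (π/4)×0.41² = 0.13203.
t = T_v·H_d²/c_v = 0.13203×2.2²/0.71 = 0.9 years.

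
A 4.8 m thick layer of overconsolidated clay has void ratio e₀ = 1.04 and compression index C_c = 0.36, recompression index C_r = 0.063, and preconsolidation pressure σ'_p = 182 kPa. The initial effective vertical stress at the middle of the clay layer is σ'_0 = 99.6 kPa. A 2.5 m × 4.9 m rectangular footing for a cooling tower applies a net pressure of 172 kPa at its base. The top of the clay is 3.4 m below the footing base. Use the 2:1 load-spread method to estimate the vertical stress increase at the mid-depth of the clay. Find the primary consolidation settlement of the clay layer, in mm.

Mid-depth of clay below the footing base: z = 3.4 + 4.8/2 = 5.8 m.
Stress increase at mid-clay by the 2:1 spreading method:
Δσ = qBL/((B+z)(L+z)) = 172×2.5×4.9/((2.5+5.8)(4.9+5.8)) = 23.725 kPa
Final effective stress: σ'_f = 99.6 + 23.725 = 123.32 kPa.
σ'_f = 123.32 ≤ σ'_p = 182 kPa, so the clay remains overconsolidated and only the recompression index applies:
S_c = C_r·H/(1+e₀)·log₁₀(σ'_f/σ'_0) = 0.063×4.8/2.04×log₁₀(123.32/99.6)
    = 0.14823 × 0.092774 = 0.01375 m

S_c ≈ 13.8 mm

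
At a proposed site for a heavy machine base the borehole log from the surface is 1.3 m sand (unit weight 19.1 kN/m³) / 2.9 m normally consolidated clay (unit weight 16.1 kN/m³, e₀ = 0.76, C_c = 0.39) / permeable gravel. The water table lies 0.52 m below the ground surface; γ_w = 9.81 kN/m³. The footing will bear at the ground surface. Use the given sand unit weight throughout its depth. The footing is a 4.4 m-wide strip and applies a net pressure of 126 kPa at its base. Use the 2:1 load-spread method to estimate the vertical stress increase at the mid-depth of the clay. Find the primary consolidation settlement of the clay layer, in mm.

Mid-depth of clay below the ground surface: z = 1.3 + 2.9/2 = 2.75 m.
Total vertical stress at mid-clay: σ_v = 19.1×1.3 + 16.1×1.45 = 48.175 kPa.
Pore pressure: u = 9.81×(2.75 − 0.52) = 21.876 kPa.
Initial effective stress: σ'_0 = σ_v − u = 48.175 − 21.876 = 26.299 kPa.
Stress increase at mid-clay by the 2:1 spreading method:
Δσ = qB/(B+z) = 126×4.4/(4.4+2.75) = 77.538 kPa
Final effective stress: σ'_f = σ'_0 + Δσ = 26.299 + 77.538 = 103.84 kPa.
Normally consolidated clay, so the full stress increment lies on the virgin compression line:
S_c = C_c·H/(1+e₀)·log₁₀(σ'_f/σ'_0) = 0.39×2.9/(1+0.76)×log₁₀(103.84/26.299)
    = 0.64261 × 0.59643 = 0.3833 m

S_c ≈ 383 mm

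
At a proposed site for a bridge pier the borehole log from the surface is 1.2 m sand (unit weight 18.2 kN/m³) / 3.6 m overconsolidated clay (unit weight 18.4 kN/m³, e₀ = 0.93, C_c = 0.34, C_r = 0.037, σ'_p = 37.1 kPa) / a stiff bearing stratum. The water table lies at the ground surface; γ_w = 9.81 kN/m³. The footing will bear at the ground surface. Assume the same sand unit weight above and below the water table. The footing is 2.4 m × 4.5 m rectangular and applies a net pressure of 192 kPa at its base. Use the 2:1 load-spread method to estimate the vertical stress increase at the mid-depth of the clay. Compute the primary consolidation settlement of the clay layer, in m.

Mid-depth of clay below the ground surface: z = 1.2 + 3.6/2 = 3 m.
Total vertical stress at mid-clay: σ_v = 18.2×1.2 + 18.4×1.8 = 54.96 kPa.
Pore pressure: u = 9.81×(3 − 0) = 29.43 kPa.
Initial effective stress: σ'_0 = σ_v − u = 54.96 − 29.43 = 25.53 kPa.
Stress increase at mid-clay by the 2:1 spreading method:
Δσ = qBL/((B+z)(L+z)) = 192×2.4×4.5/((2.4+3)(4.5+3)) = 51.2 kPa
Final effective stress: σ'_f = 25.53 + 51.2 = 76.73 kPa.
σ'_f = 76.73 > σ'_p = 37.1 kPa, so the stress path crosses the preconsolidation pressure — recompression up to σ'_p, then virgin compression beyond:
S_c = H/(1+e₀)·[C_r·log₁₀(σ'_p/σ'_0) + C_c·log₁₀(σ'_f/σ'_p)]
    = 3.6/1.93 × [0.037×log₁₀(37.1/25.53) + 0.34×log₁₀(76.73/37.1)]
    = 1.8653 × [0.006006 + 0.1073] = 0.2113 m

S_c ≈ 0.211 m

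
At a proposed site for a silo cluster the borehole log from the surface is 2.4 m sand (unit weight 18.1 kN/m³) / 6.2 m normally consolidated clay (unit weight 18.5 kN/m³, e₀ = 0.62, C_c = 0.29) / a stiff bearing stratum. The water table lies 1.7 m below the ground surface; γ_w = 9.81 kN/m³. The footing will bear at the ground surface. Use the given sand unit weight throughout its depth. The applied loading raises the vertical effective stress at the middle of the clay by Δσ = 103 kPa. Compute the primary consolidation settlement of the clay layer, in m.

S_c ≈ 0.465 m

Mid-depth of clay below the ground surface: z = 2.4 + 6.2/2 = 5.5 m.
Total vertical stress at mid-clay: σ_v = 18.1×2.4 + 18.5×3.1 = 100.79 kPa.
Pore pressure: u = 9.81×(5.5 − 1.7) = 37.278 kPa.
Initial effective stress: σ'_0 = σ_v − u = 100.79 − 37.278 = 63.512 kPa.
Final effective stress: σ'_f = σ'_0 + Δσ = 63.512 + 103 = 166.51 kPa.
Normally consolidated clay, so the full stress increment lies on the virgin compression line:
S_c = C_c·H/(1+e₀)·log₁₀(σ'_f/σ'_0) = 0.29×6.2/(1+0.62)×log₁₀(166.51/63.512)
    = 1.1099 × 0.41858 = 0.4646 m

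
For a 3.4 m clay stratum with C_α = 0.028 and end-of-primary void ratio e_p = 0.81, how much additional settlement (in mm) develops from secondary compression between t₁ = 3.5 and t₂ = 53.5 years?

S_s ≈ 62.3 mm

Secondary compression: S_s = C_α·H/(1+e_p)·log₁₀(t₂/t₁)
S_s = 0.028×3.4/(1+0.81)×log₁₀(53.5/3.5)
    = 0.0526 × 1.184 = 0.06229 m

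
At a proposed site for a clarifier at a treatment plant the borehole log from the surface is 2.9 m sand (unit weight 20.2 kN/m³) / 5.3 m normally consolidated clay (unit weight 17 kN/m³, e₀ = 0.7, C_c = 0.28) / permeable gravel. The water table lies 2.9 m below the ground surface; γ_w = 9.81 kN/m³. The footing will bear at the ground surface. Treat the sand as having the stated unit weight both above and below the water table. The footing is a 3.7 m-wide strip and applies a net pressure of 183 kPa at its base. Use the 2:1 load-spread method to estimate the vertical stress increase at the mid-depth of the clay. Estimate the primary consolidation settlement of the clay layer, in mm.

S_c ≈ 252 mm

Mid-depth of clay below the ground surface: z = 2.9 + 5.3/2 = 5.55 m.
Total vertical stress at mid-clay: σ_v = 20.2×2.9 + 17×2.65 = 103.63 kPa.
Pore pressure: u = 9.81×(5.55 − 2.9) = 25.997 kPa.
Initial effective stress: σ'_0 = σ_v − u = 103.63 − 25.997 = 77.633 kPa.
Stress increase at mid-clay by the 2:1 spreading method:
Δσ = qB/(B+z) = 183×3.7/(3.7+5.55) = 73.2 kPa
Final effective stress: σ'_f = σ'_0 + Δσ = 77.633 + 73.2 = 150.83 kPa.
Normally consolidated clay, so the full stress increment lies on the virgin compression line:
S_c = C_c·H/(1+e₀)·log₁₀(σ'_f/σ'_0) = 0.28×5.3/(1+0.7)×log₁₀(150.83/77.633)
    = 0.87294 × 0.28844 = 0.2518 m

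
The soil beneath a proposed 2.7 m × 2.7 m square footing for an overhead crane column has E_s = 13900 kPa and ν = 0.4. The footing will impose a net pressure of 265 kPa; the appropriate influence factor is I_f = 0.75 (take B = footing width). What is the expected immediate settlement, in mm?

S_e ≈ 32.4 mm

Immediate (elastic) settlement: S_e = q·B·(1−ν²)/E_s · I_f.
S_e = 265 × 2.7 × (1 − 0.4²) / 13900 × 0.75
    = 265 × 2.7 × 0.84 / 13900 × 0.75
    = 0.03243 m = 32.43 mm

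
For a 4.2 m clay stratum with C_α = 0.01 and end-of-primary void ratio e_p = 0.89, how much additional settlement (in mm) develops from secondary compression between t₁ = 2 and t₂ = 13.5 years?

S_s ≈ 18.4 mm

Secondary compression: S_s = C_α·H/(1+e_p)·log₁₀(t₂/t₁)
S_s = 0.01×4.2/(1+0.89)×log₁₀(13.5/2)
    = 0.02222 × 0.8293 = 0.01843 m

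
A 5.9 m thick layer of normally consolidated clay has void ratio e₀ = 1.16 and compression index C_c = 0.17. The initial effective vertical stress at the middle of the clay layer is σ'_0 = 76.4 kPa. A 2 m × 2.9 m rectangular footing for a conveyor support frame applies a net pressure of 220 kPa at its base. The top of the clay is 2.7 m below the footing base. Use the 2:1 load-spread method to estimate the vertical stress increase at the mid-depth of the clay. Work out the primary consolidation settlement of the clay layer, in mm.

S_c ≈ 45.9 mm

Mid-depth of clay below the footing base: z = 2.7 + 5.9/2 = 5.65 m.
Stress increase at mid-clay by the 2:1 spreading method:
Δσ = qBL/((B+z)(L+z)) = 220×2×2.9/((2+5.65)(2.9+5.65)) = 19.508 kPa
Final effective stress: σ'_f = σ'_0 + Δσ = 76.4 + 19.508 = 95.908 kPa.
Normally consolidated clay, so the full stress increment lies on the virgin compression line:
S_c = C_c·H/(1+e₀)·log₁₀(σ'_f/σ'_0) = 0.17×5.9/(1+1.16)×log₁₀(95.908/76.4)
    = 0.46435 × 0.098761 = 0.04586 m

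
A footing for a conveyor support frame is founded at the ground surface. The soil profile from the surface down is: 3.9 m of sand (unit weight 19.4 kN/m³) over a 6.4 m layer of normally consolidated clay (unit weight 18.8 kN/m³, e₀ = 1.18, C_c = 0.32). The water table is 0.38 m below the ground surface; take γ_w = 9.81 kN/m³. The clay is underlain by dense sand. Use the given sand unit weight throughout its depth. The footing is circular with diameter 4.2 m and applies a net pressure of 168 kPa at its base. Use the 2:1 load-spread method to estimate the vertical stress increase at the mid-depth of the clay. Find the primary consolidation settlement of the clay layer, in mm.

S_c ≈ 117 mm

Mid-depth of clay below the ground surface: z = 3.9 + 6.4/2 = 7.1 m.
Total vertical stress at mid-clay: σ_v = 19.4×3.9 + 18.8×3.2 = 135.82 kPa.
Pore pressure: u = 9.81×(7.1 − 0.38) = 65.923 kPa.
Initial effective stress: σ'_0 = σ_v − u = 135.82 − 65.923 = 69.897 kPa.
Stress increase at mid-clay by the 2:1 spreading method:
Δσ ≈ qD²/(D+z)² = 168×4.2²/(4.2+7.1)² = 23.209 kPa
Final effective stress: σ'_f = σ'_0 + Δσ = 69.897 + 23.209 = 93.106 kPa.
Normally consolidated clay, so the full stress increment lies on the virgin compression line:
S_c = C_c·H/(1+e₀)·log₁₀(σ'_f/σ'_0) = 0.32×6.4/(1+1.18)×log₁₀(93.106/69.897)
    = 0.93945 × 0.12452 = 0.117 m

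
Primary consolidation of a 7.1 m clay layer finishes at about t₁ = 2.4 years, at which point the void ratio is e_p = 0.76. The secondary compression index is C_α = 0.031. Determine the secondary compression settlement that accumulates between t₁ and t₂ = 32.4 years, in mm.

S_s ≈ 141 mm

Secondary compression: S_s = C_α·H/(1+e_p)·log₁₀(t₂/t₁)
S_s = 0.031×7.1/(1+0.76)×log₁₀(32.4/2.4)
    = 0.1251 × 1.13 = 0.1414 m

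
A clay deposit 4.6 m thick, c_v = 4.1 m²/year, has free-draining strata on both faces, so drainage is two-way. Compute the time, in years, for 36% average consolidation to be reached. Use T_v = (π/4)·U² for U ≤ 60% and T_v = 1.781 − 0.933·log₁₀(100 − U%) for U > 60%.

t ≈ 0.131 years

Drainage path length: H_d = H/2 = 2.3 m (double drainage).
U ≤ 60%: T_v = (π/4)·U² = (π/4)×0.36² = 0.10179.
t = T_v·H_d²/c_v = 0.10179×2.3²/4.1 = 0.1313 years.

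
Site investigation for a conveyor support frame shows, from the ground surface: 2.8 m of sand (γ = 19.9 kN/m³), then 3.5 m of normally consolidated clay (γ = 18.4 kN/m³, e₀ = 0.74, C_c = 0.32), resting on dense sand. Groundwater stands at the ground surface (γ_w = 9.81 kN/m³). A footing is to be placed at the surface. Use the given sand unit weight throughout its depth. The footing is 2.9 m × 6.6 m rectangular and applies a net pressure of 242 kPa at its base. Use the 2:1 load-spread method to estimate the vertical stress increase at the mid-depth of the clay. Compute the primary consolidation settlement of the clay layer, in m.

S_c ≈ 0.231 m

Mid-depth of clay below the ground surface: z = 2.8 + 3.5/2 = 4.55 m.
Total vertical stress at mid-clay: σ_v = 19.9×2.8 + 18.4×1.75 = 87.92 kPa.
Pore pressure: u = 9.81×(4.55 − 0) = 44.636 kPa.
Initial effective stress: σ'_0 = σ_v − u = 87.92 − 44.636 = 43.284 kPa.
Stress increase at mid-clay by the 2:1 spreading method:
Δσ = qBL/((B+z)(L+z)) = 242×2.9×6.6/((2.9+4.55)(6.6+4.55)) = 55.76 kPa
Final effective stress: σ'_f = σ'_0 + Δσ = 43.284 + 55.76 = 99.044 kPa.
Normally consolidated clay, so the full stress increment lies on the virgin compression line:
S_c = C_c·H/(1+e₀)·log₁₀(σ'_f/σ'_0) = 0.32×3.5/(1+0.74)×log₁₀(99.044/43.284)
    = 0.64368 × 0.3595 = 0.2314 m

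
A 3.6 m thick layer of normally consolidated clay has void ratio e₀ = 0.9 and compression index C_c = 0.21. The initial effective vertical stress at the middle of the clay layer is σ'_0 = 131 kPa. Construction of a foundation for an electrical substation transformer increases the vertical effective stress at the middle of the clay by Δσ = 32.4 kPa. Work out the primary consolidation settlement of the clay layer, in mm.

Final effective stress: σ'_f = σ'_0 + Δσ = 131 + 32.4 = 163.4 kPa.
Normally consolidated clay, so the full stress increment lies on the virgin compression line:
S_c = C_c·H/(1+e₀)·log₁₀(σ'_f/σ'_0) = 0.21×3.6/(1+0.9)×log₁₀(163.4/131)
    = 0.39789 × 0.095981 = 0.03819 m

S_c ≈ 38.2 mm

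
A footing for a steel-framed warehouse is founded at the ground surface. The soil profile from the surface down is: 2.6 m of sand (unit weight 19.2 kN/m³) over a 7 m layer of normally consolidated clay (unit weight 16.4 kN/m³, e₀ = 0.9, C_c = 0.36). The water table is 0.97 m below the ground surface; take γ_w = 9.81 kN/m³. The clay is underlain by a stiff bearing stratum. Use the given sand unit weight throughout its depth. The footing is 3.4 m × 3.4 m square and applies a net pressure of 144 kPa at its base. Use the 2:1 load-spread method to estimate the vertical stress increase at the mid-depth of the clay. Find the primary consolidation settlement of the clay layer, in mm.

S_c ≈ 161 mm

Mid-depth of clay below the ground surface: z = 2.6 + 7/2 = 6.1 m.
Total vertical stress at mid-clay: σ_v = 19.2×2.6 + 16.4×3.5 = 107.32 kPa.
Pore pressure: u = 9.81×(6.1 − 0.97) = 50.325 kPa.
Initial effective stress: σ'_0 = σ_v − u = 107.32 − 50.325 = 56.995 kPa.
Stress increase at mid-clay by the 2:1 spreading method:
Δσ = qBL/((B+z)(L+z)) = 144×3.4×3.4/((3.4+6.1)(3.4+6.1)) = 18.445 kPa
Final effective stress: σ'_f = σ'_0 + Δσ = 56.995 + 18.445 = 75.44 kPa.
Normally consolidated clay, so the full stress increment lies on the virgin compression line:
S_c = C_c·H/(1+e₀)·log₁₀(σ'_f/σ'_0) = 0.36×7/(1+0.9)×log₁₀(75.44/56.995)
    = 1.3263 × 0.12176 = 0.1615 m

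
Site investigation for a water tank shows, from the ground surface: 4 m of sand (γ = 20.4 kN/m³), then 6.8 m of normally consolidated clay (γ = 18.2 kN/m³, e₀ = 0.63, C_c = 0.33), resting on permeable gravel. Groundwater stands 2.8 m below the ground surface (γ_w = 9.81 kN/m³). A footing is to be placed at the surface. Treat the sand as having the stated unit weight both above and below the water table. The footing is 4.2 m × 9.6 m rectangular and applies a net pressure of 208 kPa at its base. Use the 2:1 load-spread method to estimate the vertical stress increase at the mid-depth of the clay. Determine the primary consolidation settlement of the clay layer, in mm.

Mid-depth of clay below the ground surface: z = 4 + 6.8/2 = 7.4 m.
Total vertical stress at mid-clay: σ_v = 20.4×4 + 18.2×3.4 = 143.48 kPa.
Pore pressure: u = 9.81×(7.4 − 2.8) = 45.126 kPa.
Initial effective stress: σ'_0 = σ_v − u = 143.48 − 45.126 = 98.354 kPa.
Stress increase at mid-clay by the 2:1 spreading method:
Δσ = qBL/((B+z)(L+z)) = 208×4.2×9.6/((4.2+7.4)(9.6+7.4)) = 42.528 kPa
Final effective stress: σ'_f = σ'_0 + Δσ = 98.354 + 42.528 = 140.88 kPa.
Normally consolidated clay, so the full stress increment lies on the virgin compression line:
S_c = C_c·H/(1+e₀)·log₁₀(σ'_f/σ'_0) = 0.33×6.8/(1+0.63)×log₁₀(140.88/98.354)
    = 1.3767 × 0.15606 = 0.2148 m

S_c ≈ 215 mm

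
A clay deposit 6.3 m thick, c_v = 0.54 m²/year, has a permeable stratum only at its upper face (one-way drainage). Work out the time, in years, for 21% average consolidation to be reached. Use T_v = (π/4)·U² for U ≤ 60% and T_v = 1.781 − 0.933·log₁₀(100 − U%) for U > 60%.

Drainage path length: H_d = H = 6.3 m (single drainage).
U ≤ 60%: T_v = (π/4)·U² = (π/4)×0.21² = 0.034636.
t = T_v·H_d²/c_v = 0.034636×6.3²/0.54 = 2.546 years.

t ≈ 2.55 years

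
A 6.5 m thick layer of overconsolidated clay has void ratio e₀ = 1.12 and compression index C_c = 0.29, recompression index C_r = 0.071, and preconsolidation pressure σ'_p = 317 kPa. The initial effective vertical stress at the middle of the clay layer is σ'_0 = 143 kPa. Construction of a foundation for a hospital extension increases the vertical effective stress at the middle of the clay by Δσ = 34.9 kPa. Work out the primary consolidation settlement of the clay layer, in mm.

S_c ≈ 20.6 mm

Final effective stress: σ'_f = 143 + 34.9 = 177.9 kPa.
σ'_f = 177.9 ≤ σ'_p = 317 kPa, so the clay remains overconsolidated and only the recompression index applies:
S_c = C_r·H/(1+e₀)·log₁₀(σ'_f/σ'_0) = 0.071×6.5/2.12×log₁₀(177.9/143)
    = 0.21769 × 0.09484 = 0.02065 m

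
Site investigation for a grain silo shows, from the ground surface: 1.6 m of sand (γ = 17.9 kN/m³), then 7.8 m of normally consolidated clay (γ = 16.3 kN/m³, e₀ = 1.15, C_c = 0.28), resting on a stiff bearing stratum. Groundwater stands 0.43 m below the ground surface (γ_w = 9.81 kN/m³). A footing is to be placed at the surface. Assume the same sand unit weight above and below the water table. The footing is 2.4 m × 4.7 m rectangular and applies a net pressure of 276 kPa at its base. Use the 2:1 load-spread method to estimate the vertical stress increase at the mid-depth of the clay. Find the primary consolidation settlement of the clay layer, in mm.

S_c ≈ 285 mm

Mid-depth of clay below the ground surface: z = 1.6 + 7.8/2 = 5.5 m.
Total vertical stress at mid-clay: σ_v = 17.9×1.6 + 16.3×3.9 = 92.21 kPa.
Pore pressure: u = 9.81×(5.5 − 0.43) = 49.737 kPa.
Initial effective stress: σ'_0 = σ_v − u = 92.21 − 49.737 = 42.473 kPa.
Stress increase at mid-clay by the 2:1 spreading method:
Δσ = qBL/((B+z)(L+z)) = 276×2.4×4.7/((2.4+5.5)(4.7+5.5)) = 38.636 kPa
Final effective stress: σ'_f = σ'_0 + Δσ = 42.473 + 38.636 = 81.109 kPa.
Normally consolidated clay, so the full stress increment lies on the virgin compression line:
S_c = C_c·H/(1+e₀)·log₁₀(σ'_f/σ'_0) = 0.28×7.8/(1+1.15)×log₁₀(81.109/42.473)
    = 1.0158 × 0.28096 = 0.2854 m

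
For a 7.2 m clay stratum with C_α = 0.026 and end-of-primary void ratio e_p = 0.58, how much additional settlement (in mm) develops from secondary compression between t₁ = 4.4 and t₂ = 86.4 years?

Secondary compression: S_s = C_α·H/(1+e_p)·log₁₀(t₂/t₁)
S_s = 0.026×7.2/(1+0.58)×log₁₀(86.4/4.4)
    = 0.1185 × 1.293 = 0.1532 m

S_s ≈ 153 mm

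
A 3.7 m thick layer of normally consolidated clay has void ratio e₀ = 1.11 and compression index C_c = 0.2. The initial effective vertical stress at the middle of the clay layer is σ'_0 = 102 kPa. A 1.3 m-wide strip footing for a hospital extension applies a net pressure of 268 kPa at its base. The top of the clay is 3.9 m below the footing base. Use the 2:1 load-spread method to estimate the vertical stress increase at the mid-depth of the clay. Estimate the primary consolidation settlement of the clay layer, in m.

Mid-depth of clay below the footing base: z = 3.9 + 3.7/2 = 5.75 m.
Stress increase at mid-clay by the 2:1 spreading method:
Δσ = qB/(B+z) = 268×1.3/(1.3+5.75) = 49.418 kPa
Final effective stress: σ'_f = σ'_0 + Δσ = 102 + 49.418 = 151.42 kPa.
Normally consolidated clay, so the full stress increment lies on the virgin compression line:
S_c = C_c·H/(1+e₀)·log₁₀(σ'_f/σ'_0) = 0.2×3.7/(1+1.11)×log₁₀(151.42/102)
    = 0.35071 × 0.17158 = 0.06017 m

S_c ≈ 0.0602 m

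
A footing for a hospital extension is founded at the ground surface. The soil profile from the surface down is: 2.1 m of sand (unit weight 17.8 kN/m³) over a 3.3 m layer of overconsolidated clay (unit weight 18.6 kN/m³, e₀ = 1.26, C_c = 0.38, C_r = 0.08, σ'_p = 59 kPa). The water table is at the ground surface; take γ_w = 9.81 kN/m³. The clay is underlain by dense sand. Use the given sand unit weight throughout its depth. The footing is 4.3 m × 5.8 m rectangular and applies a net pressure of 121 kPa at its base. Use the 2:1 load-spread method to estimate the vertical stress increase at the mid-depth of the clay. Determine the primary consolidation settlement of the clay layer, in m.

Mid-depth of clay below the ground surface: z = 2.1 + 3.3/2 = 3.75 m.
Total vertical stress at mid-clay: σ_v = 17.8×2.1 + 18.6×1.65 = 68.07 kPa.
Pore pressure: u = 9.81×(3.75 − 0) = 36.788 kPa.
Initial effective stress: σ'_0 = σ_v − u = 68.07 − 36.788 = 31.282 kPa.
Stress increase at mid-clay by the 2:1 spreading method:
Δσ = qBL/((B+z)(L+z)) = 121×4.3×5.8/((4.3+3.75)(5.8+3.75)) = 39.254 kPa
Final effective stress: σ'_f = 31.282 + 39.254 = 70.536 kPa.
σ'_f = 70.536 > σ'_p = 59 kPa, so the stress path crosses the preconsolidation pressure — recompression up to σ'_p, then virgin compression beyond:
S_c = H/(1+e₀)·[C_r·log₁₀(σ'_p/σ'_0) + C_c·log₁₀(σ'_f/σ'_p)]
    = 3.3/2.26 × [0.08×log₁₀(59/31.282) + 0.38×log₁₀(70.536/59)]
    = 1.4602 × [0.022045 + 0.029472] = 0.07523 m

S_c ≈ 0.0752 m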